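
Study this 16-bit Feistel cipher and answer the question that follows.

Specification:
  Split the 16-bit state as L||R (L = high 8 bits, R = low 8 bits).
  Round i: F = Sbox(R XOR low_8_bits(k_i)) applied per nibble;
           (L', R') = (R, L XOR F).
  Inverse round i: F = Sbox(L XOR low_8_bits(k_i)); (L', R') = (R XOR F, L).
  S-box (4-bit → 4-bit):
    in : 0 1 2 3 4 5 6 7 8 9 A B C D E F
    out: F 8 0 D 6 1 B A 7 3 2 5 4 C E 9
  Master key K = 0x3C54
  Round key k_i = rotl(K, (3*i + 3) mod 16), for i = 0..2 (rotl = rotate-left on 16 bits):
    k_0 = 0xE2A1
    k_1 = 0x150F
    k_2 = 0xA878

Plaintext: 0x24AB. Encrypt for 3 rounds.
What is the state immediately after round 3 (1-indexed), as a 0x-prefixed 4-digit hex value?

s_0 = plaintext = 0x24AB
s_1 = Round(s_0, k_0) = 0xABD6
s_2 = Round(s_1, k_1) = 0xD668
s_3 = Round(s_2, k_2) = 0x6859

0x6859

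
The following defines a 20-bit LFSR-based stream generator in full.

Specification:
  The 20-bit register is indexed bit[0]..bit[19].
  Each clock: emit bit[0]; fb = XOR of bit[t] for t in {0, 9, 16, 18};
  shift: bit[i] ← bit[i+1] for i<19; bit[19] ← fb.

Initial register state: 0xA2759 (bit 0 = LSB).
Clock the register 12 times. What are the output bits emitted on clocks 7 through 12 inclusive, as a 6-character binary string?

reg_0 = 0xA2759
clock 1: out=1, reg = 0x513AC
clock 2: out=0, reg = 0xA89D6
clock 3: out=0, reg = 0x544EB
clock 4: out=1, reg = 0xAA275
clock 5: out=1, reg = 0x5513A
clock 6: out=0, reg = 0x2A89D
clock 7: out=1, reg = 0x9544E
clock 8: out=0, reg = 0xCAA27
clock 9: out=1, reg = 0xE5513
clock 10: out=1, reg = 0x72A89
clock 11: out=1, reg = 0x39544
clock 12: out=0, reg = 0x9CAA2

101110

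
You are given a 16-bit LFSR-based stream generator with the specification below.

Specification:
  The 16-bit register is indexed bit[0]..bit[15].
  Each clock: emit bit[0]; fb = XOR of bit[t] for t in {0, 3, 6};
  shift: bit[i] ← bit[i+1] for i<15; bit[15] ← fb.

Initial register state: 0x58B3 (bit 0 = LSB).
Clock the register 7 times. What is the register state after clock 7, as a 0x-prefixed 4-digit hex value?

0x8EB1

reg_0 = 0x58B3
clock 1: out=1, reg = 0xAC59
clock 2: out=1, reg = 0xD62C
clock 3: out=0, reg = 0xEB16
clock 4: out=0, reg = 0x758B
clock 5: out=1, reg = 0x3AC5
clock 6: out=1, reg = 0x1D62
clock 7: out=0, reg = 0x8EB1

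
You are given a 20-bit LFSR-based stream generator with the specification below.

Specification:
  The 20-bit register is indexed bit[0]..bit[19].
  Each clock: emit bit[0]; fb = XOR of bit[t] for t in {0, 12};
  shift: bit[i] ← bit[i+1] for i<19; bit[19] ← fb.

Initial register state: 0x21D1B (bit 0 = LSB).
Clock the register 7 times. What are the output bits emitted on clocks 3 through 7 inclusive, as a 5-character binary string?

01100

reg_0 = 0x21D1B
clock 1: out=1, reg = 0x10E8D
clock 2: out=1, reg = 0x88746
clock 3: out=0, reg = 0x443A3
clock 4: out=1, reg = 0xA21D1
clock 5: out=1, reg = 0xD10E8
clock 6: out=0, reg = 0xE8874
clock 7: out=0, reg = 0x7443A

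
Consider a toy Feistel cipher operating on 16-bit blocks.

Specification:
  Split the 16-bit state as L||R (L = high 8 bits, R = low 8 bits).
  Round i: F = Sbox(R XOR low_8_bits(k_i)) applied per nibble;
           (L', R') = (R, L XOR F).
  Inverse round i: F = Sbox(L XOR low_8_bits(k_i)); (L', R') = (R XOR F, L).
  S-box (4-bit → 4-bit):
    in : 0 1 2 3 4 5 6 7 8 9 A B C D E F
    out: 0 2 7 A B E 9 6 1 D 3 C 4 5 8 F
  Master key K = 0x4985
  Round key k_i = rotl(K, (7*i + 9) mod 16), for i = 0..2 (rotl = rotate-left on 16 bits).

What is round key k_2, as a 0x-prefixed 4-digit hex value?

0xC2A4

K = 0x4985
k_0 = rotl(K, (7*0+9) mod 16) = rotl(K, 9) = 0x0A93
k_1 = rotl(K, (7*1+9) mod 16) = rotl(K, 0) = 0x4985
k_2 = rotl(K, (7*2+9) mod 16) = rotl(K, 7) = 0xC2A4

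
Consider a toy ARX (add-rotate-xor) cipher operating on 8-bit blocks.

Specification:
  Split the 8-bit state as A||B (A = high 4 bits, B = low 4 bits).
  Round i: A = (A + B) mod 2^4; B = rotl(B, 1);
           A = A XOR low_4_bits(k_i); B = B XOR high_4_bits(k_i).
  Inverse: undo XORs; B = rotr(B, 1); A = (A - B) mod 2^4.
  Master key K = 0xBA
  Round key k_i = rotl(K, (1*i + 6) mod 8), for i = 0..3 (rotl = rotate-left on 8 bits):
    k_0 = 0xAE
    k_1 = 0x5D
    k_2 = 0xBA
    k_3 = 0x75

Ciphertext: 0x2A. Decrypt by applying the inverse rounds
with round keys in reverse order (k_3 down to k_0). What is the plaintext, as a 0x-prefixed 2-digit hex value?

s_0 = ciphertext = 0x2A
s_1 = InvRound(s_0, k_3) = 0x9E
s_2 = InvRound(s_1, k_2) = 0x9A
s_3 = InvRound(s_2, k_1) = 0x5F
s_4 = InvRound(s_3, k_0) = 0x1A

0x1A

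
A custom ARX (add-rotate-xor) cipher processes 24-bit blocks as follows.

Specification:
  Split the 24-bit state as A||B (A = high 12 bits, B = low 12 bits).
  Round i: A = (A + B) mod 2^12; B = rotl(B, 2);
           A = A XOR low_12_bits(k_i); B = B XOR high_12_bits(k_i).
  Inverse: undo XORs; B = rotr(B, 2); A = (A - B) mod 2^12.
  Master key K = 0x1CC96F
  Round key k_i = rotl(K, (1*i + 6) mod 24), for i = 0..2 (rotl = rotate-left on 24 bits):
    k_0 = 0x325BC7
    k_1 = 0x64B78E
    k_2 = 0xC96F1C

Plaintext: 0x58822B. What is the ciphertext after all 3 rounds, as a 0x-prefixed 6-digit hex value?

0x7FCD20

s_0 = plaintext = 0x58822B
s_1 = Round(s_0, k_0) = 0xC74B89
s_2 = Round(s_1, k_1) = 0x07386D
s_3 = Round(s_2, k_2) = 0x7FCD20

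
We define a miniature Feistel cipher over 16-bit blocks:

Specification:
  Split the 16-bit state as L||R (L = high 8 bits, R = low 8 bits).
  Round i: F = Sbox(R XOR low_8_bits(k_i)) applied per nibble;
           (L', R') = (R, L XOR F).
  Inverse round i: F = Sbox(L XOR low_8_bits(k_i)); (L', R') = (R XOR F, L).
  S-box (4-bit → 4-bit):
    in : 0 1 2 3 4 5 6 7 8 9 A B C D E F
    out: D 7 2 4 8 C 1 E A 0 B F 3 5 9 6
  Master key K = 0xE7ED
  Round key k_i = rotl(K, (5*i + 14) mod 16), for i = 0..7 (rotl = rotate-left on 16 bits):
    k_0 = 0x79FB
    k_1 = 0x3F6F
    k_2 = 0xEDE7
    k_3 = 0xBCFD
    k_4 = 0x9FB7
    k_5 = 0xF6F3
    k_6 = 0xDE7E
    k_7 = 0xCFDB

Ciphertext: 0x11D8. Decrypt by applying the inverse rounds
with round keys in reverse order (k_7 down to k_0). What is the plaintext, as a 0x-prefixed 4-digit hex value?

0x53C4

s_0 = ciphertext = 0x11D8
s_1 = InvRound(s_0, k_7) = 0xE311
s_2 = InvRound(s_1, k_6) = 0x14E3
s_3 = InvRound(s_2, k_5) = 0x7D14
s_4 = InvRound(s_3, k_4) = 0x2F7D
s_5 = InvRound(s_4, k_3) = 0x2F2F
s_6 = InvRound(s_5, k_2) = 0x152F
s_7 = InvRound(s_6, k_1) = 0xC415
s_8 = InvRound(s_7, k_0) = 0x53C4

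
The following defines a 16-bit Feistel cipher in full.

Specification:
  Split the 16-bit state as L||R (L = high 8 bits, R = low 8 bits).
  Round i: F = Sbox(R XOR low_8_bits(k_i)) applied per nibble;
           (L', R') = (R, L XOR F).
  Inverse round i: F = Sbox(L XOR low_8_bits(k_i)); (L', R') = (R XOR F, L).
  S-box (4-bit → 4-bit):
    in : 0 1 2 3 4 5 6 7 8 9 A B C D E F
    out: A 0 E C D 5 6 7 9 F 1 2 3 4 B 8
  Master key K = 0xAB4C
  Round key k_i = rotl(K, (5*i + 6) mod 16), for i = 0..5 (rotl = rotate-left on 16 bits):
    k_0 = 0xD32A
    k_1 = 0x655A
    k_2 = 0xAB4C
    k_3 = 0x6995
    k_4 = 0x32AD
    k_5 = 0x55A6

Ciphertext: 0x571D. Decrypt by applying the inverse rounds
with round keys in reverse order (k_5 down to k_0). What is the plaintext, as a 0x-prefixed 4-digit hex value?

s_0 = ciphertext = 0x571D
s_1 = InvRound(s_0, k_5) = 0x9D57
s_2 = InvRound(s_1, k_4) = 0x9D9D
s_3 = InvRound(s_2, k_3) = 0x349D
s_4 = InvRound(s_3, k_2) = 0xE434
s_5 = InvRound(s_4, k_1) = 0x1FE4
s_6 = InvRound(s_5, k_0) = 0x211F

0x211F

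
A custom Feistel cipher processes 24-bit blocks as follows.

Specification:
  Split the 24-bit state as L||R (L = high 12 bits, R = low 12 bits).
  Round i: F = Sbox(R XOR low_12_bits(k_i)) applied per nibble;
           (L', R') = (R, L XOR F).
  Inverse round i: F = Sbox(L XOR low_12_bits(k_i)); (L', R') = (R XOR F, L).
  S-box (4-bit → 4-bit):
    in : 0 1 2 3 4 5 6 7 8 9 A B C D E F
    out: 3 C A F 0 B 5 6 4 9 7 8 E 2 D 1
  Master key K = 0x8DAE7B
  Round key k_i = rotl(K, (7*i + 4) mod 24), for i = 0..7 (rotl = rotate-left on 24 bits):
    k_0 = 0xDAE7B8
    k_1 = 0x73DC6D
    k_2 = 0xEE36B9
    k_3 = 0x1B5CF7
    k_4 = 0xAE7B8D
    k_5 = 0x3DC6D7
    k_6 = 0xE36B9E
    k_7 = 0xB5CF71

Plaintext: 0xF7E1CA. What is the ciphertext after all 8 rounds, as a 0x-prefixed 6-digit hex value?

s_0 = plaintext = 0xF7E1CA
s_1 = Round(s_0, k_0) = 0x1CAA14
s_2 = Round(s_1, k_1) = 0xA144A3
s_3 = Round(s_2, k_2) = 0x4A30D3
s_4 = Round(s_3, k_3) = 0x0D3A03
s_5 = Round(s_4, k_4) = 0xA03C9E
s_6 = Round(s_5, k_5) = 0xC9ED0A
s_7 = Round(s_6, k_6) = 0xD0A90E
s_8 = Round(s_7, k_7) = 0x90E86B

0x90E86B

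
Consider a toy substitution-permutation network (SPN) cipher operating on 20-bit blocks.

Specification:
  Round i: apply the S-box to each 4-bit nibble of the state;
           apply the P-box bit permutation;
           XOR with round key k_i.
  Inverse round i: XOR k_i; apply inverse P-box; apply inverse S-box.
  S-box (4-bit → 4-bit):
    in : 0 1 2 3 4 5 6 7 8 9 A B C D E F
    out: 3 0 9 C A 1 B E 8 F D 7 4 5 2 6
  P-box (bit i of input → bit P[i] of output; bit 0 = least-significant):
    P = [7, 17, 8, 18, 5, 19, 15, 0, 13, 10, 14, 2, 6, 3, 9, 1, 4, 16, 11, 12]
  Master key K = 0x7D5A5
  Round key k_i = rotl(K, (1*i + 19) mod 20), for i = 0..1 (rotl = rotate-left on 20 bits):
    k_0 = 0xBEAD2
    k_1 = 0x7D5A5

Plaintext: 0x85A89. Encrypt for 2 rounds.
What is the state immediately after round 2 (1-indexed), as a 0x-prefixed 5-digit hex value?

s_0 = plaintext = 0x85A89
s_1 = Round(s_0, k_0) = 0xD9B17
s_2 = Round(s_1, k_1) = 0x1BAFF

0x1BAFF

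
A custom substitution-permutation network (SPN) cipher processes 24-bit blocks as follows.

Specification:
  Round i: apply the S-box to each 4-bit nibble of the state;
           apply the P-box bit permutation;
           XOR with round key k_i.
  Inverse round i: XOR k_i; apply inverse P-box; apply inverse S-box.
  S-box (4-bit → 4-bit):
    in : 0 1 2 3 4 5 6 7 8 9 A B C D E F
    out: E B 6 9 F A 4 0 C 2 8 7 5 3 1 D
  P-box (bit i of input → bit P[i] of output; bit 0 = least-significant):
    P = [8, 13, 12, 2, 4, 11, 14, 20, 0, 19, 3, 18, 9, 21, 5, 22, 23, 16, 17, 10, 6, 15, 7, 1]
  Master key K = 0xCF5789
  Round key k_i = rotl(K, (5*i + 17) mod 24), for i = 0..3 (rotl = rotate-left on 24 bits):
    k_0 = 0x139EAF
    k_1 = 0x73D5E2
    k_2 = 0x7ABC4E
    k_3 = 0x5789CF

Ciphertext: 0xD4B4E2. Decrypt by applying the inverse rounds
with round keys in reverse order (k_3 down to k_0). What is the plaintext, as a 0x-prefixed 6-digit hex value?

s_0 = ciphertext = 0xD4B4E2
s_1 = InvRound(s_0, k_3) = 0x746C94
s_2 = InvRound(s_1, k_2) = 0x4670C6
s_3 = InvRound(s_2, k_1) = 0x952AA1
s_4 = InvRound(s_3, k_0) = 0x5F7870

0x5F7870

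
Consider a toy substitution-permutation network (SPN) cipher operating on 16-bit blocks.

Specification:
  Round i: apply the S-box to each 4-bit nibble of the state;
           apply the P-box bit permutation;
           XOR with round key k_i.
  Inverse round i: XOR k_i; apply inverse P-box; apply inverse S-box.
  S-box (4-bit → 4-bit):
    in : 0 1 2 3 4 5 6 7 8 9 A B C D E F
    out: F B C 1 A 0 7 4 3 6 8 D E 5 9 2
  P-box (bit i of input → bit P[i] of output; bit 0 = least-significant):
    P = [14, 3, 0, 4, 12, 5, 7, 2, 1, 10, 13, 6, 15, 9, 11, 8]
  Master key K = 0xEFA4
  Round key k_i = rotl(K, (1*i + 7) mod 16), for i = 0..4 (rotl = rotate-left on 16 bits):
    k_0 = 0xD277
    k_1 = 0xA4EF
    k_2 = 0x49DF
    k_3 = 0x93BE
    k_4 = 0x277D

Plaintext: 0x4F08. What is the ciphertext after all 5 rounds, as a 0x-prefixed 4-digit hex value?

0xEF8C

s_0 = plaintext = 0x4F08
s_1 = Round(s_0, k_0) = 0x85DB
s_2 = Round(s_1, k_1) = 0x767E
s_3 = Round(s_2, k_2) = 0x254D
s_4 = Round(s_3, k_3) = 0xDA9B
s_5 = Round(s_4, k_4) = 0xEF8C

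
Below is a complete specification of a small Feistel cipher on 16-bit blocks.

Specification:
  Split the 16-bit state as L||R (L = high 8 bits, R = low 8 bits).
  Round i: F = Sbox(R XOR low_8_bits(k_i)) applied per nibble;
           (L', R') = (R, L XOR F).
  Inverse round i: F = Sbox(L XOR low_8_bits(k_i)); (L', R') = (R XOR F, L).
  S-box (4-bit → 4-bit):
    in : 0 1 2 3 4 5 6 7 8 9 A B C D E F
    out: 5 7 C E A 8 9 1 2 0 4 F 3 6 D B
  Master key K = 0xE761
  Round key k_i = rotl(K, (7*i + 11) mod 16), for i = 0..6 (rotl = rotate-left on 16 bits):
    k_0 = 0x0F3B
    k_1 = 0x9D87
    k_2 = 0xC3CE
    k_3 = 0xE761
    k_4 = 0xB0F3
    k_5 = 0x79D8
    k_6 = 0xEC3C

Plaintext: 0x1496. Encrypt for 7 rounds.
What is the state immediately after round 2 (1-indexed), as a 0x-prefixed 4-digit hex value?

s_0 = plaintext = 0x1496
s_1 = Round(s_0, k_0) = 0x9652
s_2 = Round(s_1, k_1) = 0x52FE
s_3 = Round(s_2, k_2) = 0xFEB7
s_4 = Round(s_3, k_3) = 0xB797
s_5 = Round(s_4, k_4) = 0x972D
s_6 = Round(s_5, k_5) = 0x2D2F
s_7 = Round(s_6, k_6) = 0x2F53

0x52FE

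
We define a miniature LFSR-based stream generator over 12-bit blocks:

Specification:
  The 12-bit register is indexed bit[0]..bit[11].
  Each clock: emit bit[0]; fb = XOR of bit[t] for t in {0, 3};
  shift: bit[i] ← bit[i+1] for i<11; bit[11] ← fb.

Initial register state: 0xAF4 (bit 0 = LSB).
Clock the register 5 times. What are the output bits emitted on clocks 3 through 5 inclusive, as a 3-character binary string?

101

reg_0 = 0xAF4
clock 1: out=0, reg = 0x57A
clock 2: out=0, reg = 0xABD
clock 3: out=1, reg = 0x55E
clock 4: out=0, reg = 0xAAF
clock 5: out=1, reg = 0x557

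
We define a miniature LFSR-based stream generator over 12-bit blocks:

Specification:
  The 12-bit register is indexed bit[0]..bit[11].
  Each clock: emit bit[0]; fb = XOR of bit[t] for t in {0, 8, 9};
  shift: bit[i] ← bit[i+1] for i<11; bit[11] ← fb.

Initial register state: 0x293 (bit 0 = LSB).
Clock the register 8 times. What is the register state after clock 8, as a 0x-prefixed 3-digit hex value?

reg_0 = 0x293
clock 1: out=1, reg = 0x149
clock 2: out=1, reg = 0x0A4
clock 3: out=0, reg = 0x052
clock 4: out=0, reg = 0x029
clock 5: out=1, reg = 0x814
clock 6: out=0, reg = 0x40A
clock 7: out=0, reg = 0x205
clock 8: out=1, reg = 0x102

0x102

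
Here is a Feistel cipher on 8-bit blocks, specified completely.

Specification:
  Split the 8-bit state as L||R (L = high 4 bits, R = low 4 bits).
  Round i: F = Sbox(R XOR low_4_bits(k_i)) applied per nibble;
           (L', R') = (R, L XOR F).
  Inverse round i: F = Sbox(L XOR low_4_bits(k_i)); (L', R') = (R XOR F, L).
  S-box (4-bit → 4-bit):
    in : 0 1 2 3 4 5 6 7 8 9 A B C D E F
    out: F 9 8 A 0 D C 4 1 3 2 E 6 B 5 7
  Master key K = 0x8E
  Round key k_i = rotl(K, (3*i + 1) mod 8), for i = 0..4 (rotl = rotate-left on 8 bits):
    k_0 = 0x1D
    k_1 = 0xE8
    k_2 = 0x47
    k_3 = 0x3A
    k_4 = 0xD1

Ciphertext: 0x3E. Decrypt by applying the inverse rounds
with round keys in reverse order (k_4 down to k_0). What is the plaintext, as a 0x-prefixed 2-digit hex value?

0xE9

s_0 = ciphertext = 0x3E
s_1 = InvRound(s_0, k_4) = 0x63
s_2 = InvRound(s_1, k_3) = 0x56
s_3 = InvRound(s_2, k_2) = 0xE5
s_4 = InvRound(s_3, k_1) = 0x9E
s_5 = InvRound(s_4, k_0) = 0xE9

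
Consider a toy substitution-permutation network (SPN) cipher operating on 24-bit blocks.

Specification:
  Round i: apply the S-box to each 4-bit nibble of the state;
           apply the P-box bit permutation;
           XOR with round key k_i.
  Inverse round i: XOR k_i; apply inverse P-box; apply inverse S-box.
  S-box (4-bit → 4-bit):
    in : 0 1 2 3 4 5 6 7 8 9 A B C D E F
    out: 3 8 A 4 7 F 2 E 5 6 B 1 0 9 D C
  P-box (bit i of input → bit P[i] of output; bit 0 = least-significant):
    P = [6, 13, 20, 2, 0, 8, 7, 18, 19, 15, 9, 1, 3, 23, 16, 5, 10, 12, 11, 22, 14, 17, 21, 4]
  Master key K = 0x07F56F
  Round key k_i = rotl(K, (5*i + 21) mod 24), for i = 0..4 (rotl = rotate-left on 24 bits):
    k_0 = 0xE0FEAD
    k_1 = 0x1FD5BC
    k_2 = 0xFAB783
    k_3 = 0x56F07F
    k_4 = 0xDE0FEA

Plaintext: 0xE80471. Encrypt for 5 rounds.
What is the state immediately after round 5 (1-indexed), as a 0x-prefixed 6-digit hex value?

0xC40F0B

s_0 = plaintext = 0xE80471
s_1 = Round(s_0, k_0) = 0x4C3131
s_2 = Round(s_1, k_1) = 0x3C953A
s_3 = Round(s_2, k_2) = 0x531545
s_4 = Round(s_3, k_3) = 0x6C1B88
s_5 = Round(s_4, k_4) = 0xC40F0B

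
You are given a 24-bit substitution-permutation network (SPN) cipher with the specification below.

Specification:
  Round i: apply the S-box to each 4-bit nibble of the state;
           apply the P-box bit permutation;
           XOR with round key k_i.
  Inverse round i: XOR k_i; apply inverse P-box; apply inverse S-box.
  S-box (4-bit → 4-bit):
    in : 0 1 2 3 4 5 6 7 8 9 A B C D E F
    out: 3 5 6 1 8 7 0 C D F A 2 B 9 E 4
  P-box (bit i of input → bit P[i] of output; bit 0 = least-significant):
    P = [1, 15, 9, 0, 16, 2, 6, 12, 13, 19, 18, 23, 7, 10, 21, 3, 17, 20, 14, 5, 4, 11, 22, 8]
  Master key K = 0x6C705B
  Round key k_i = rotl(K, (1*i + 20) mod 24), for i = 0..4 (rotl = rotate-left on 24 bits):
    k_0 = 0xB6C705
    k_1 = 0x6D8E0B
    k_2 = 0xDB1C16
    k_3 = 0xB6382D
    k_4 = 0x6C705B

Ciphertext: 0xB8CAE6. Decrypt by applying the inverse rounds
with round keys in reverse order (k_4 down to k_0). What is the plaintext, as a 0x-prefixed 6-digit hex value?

0x9FFB68

s_0 = ciphertext = 0xB8CAE6
s_1 = InvRound(s_0, k_4) = 0x5AD8AE
s_2 = InvRound(s_1, k_3) = 0xFF196C
s_3 = InvRound(s_2, k_2) = 0xD4EFF3
s_4 = InvRound(s_3, k_1) = 0xDE8C16
s_5 = InvRound(s_4, k_0) = 0x9FFB68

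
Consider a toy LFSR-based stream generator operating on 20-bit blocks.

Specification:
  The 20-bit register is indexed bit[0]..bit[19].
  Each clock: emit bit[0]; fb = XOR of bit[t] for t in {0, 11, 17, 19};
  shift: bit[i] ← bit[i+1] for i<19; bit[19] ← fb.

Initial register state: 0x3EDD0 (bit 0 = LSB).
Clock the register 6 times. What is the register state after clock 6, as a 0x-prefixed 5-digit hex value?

reg_0 = 0x3EDD0
clock 1: out=0, reg = 0x1F6E8
clock 2: out=0, reg = 0x0FB74
clock 3: out=0, reg = 0x87DBA
clock 4: out=0, reg = 0x43EDD
clock 5: out=1, reg = 0x21F6E
clock 6: out=0, reg = 0x10FB7

0x10FB7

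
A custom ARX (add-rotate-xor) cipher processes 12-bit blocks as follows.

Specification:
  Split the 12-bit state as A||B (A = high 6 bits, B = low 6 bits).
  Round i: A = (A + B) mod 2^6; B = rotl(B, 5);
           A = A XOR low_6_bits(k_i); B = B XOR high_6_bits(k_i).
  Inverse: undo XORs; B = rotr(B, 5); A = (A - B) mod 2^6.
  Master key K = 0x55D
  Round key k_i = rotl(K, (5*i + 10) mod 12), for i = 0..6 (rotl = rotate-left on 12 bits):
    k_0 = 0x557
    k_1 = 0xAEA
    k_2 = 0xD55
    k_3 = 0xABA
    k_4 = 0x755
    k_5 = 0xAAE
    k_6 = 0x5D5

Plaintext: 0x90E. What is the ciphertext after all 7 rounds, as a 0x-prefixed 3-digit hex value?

0x2D2

s_0 = plaintext = 0x90E
s_1 = Round(s_0, k_0) = 0x952
s_2 = Round(s_1, k_1) = 0x762
s_3 = Round(s_2, k_2) = 0xAA4
s_4 = Round(s_3, k_3) = 0xD38
s_5 = Round(s_4, k_4) = 0xE41
s_6 = Round(s_5, k_5) = 0x50A
s_7 = Round(s_6, k_6) = 0x2D2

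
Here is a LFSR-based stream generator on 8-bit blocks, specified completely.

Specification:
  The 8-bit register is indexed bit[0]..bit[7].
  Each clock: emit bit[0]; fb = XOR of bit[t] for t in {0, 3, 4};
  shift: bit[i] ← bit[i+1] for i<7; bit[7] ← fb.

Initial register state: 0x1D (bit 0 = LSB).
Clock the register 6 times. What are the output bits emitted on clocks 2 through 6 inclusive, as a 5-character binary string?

reg_0 = 0x1D
clock 1: out=1, reg = 0x8E
clock 2: out=0, reg = 0xC7
clock 3: out=1, reg = 0xE3
clock 4: out=1, reg = 0xF1
clock 5: out=1, reg = 0x78
clock 6: out=0, reg = 0x3C

01110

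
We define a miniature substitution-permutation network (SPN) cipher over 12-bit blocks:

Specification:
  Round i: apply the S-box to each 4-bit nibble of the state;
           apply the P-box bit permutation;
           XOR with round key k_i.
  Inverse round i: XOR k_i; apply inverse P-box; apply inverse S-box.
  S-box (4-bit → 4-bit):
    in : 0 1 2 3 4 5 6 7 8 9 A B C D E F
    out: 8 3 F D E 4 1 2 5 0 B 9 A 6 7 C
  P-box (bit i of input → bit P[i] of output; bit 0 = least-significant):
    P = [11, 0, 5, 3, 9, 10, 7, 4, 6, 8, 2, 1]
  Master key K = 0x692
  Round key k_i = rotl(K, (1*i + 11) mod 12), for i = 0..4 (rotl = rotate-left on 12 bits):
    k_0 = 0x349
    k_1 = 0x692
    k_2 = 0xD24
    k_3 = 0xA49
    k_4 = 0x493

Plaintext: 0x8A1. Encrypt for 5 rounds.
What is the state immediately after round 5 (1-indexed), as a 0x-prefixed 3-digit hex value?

0x83C

s_0 = plaintext = 0x8A1
s_1 = Round(s_0, k_0) = 0xD1C
s_2 = Round(s_1, k_1) = 0x19F
s_3 = Round(s_2, k_2) = 0xC4C
s_4 = Round(s_3, k_3) = 0xFD2
s_5 = Round(s_4, k_4) = 0x83C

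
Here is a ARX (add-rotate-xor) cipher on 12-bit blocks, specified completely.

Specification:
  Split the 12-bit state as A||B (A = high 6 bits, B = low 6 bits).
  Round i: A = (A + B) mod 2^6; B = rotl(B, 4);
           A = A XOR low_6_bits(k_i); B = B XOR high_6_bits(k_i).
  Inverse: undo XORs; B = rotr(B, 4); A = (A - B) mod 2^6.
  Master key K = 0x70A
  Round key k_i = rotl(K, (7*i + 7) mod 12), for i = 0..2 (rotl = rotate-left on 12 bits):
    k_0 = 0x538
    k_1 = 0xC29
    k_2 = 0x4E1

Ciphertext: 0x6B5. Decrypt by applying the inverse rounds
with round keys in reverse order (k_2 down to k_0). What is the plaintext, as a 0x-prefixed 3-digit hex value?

0xAFB

s_0 = ciphertext = 0x6B5
s_1 = InvRound(s_0, k_2) = 0x85A
s_2 = InvRound(s_1, k_1) = 0x7AA
s_3 = InvRound(s_2, k_0) = 0xAFB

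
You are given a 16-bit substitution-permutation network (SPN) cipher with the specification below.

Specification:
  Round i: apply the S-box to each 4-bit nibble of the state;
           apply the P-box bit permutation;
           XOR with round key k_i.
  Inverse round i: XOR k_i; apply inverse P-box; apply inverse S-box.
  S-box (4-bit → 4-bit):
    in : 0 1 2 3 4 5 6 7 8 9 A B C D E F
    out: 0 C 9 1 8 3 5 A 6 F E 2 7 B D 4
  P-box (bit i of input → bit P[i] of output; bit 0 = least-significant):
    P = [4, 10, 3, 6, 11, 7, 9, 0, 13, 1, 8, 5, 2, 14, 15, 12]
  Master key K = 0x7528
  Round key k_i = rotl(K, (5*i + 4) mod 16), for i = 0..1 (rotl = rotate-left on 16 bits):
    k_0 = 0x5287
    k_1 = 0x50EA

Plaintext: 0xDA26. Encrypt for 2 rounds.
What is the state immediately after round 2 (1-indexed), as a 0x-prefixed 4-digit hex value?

s_0 = plaintext = 0xDA26
s_1 = Round(s_0, k_0) = 0x0BB8
s_2 = Round(s_1, k_1) = 0x5460

0x5460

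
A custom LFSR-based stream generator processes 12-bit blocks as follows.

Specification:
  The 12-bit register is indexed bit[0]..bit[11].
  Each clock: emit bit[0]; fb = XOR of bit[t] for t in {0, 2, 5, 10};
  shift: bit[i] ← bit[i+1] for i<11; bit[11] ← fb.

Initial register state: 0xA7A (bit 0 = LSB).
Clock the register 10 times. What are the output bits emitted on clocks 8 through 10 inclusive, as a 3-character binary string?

001

reg_0 = 0xA7A
clock 1: out=0, reg = 0xD3D
clock 2: out=1, reg = 0x69E
clock 3: out=0, reg = 0x34F
clock 4: out=1, reg = 0x1A7
clock 5: out=1, reg = 0x8D3
clock 6: out=1, reg = 0xC69
clock 7: out=1, reg = 0xE34
clock 8: out=0, reg = 0xF1A
clock 9: out=0, reg = 0xF8D
clock 10: out=1, reg = 0xFC6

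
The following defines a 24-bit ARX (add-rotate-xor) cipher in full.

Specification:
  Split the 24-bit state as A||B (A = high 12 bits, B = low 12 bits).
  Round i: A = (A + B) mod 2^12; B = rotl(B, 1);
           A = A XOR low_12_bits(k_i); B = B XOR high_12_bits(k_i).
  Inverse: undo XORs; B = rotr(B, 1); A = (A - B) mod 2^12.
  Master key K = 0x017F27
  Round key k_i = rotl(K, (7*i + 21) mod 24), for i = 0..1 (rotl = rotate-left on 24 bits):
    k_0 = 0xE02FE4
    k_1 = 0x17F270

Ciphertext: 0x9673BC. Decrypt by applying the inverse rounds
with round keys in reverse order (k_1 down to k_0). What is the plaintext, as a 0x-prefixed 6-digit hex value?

s_0 = ciphertext = 0x9673BC
s_1 = InvRound(s_0, k_1) = 0x1B6961
s_2 = InvRound(s_1, k_0) = 0x2A1BB1

0x2A1BB1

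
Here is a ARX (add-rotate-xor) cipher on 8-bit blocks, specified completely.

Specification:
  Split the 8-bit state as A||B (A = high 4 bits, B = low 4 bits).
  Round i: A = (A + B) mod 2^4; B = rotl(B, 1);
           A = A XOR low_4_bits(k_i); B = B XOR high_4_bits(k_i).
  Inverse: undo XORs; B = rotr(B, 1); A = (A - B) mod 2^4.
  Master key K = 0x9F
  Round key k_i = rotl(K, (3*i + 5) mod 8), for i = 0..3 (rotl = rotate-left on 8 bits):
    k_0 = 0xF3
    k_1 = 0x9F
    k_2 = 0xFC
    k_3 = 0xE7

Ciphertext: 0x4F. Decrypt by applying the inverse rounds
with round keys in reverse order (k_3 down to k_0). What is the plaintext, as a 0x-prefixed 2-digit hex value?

s_0 = ciphertext = 0x4F
s_1 = InvRound(s_0, k_3) = 0xB8
s_2 = InvRound(s_1, k_2) = 0xCB
s_3 = InvRound(s_2, k_1) = 0x21
s_4 = InvRound(s_3, k_0) = 0xA7

0xA7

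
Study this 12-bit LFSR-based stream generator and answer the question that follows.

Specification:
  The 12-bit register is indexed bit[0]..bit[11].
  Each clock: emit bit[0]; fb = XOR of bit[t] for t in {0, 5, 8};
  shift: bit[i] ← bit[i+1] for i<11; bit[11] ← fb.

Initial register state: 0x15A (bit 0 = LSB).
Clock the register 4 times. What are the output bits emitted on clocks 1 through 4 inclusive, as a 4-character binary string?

reg_0 = 0x15A
clock 1: out=0, reg = 0x8AD
clock 2: out=1, reg = 0x456
clock 3: out=0, reg = 0x22B
clock 4: out=1, reg = 0x115

0101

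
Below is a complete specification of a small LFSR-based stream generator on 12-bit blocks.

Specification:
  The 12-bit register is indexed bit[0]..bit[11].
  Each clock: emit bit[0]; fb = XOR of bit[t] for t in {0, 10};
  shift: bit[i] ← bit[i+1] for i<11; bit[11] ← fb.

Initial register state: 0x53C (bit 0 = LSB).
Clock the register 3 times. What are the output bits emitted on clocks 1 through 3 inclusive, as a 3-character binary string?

reg_0 = 0x53C
clock 1: out=0, reg = 0xA9E
clock 2: out=0, reg = 0x54F
clock 3: out=1, reg = 0x2A7

001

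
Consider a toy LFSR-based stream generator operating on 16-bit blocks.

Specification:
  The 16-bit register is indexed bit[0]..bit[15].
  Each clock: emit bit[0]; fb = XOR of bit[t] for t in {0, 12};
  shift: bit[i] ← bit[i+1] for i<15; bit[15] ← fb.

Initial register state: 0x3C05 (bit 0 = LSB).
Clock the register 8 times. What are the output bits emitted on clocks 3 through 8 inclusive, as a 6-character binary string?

100000

reg_0 = 0x3C05
clock 1: out=1, reg = 0x1E02
clock 2: out=0, reg = 0x8F01
clock 3: out=1, reg = 0xC780
clock 4: out=0, reg = 0x63C0
clock 5: out=0, reg = 0x31E0
clock 6: out=0, reg = 0x98F0
clock 7: out=0, reg = 0xCC78
clock 8: out=0, reg = 0x663C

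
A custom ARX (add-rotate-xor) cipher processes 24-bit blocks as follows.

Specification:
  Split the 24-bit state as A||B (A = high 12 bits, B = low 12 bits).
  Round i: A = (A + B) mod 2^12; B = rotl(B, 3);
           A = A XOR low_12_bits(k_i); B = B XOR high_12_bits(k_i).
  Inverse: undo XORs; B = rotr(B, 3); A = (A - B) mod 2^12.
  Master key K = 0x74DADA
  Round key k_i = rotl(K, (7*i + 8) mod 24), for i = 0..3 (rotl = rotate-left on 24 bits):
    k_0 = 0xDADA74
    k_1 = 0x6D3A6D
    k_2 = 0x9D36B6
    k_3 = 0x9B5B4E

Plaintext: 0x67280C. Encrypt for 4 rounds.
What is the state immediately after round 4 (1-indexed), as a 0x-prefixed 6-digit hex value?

s_0 = plaintext = 0x67280C
s_1 = Round(s_0, k_0) = 0x40ADC9
s_2 = Round(s_1, k_1) = 0xBBE89D
s_3 = Round(s_2, k_2) = 0x2EDD3F
s_4 = Round(s_3, k_3) = 0xB6204B

0xB6204B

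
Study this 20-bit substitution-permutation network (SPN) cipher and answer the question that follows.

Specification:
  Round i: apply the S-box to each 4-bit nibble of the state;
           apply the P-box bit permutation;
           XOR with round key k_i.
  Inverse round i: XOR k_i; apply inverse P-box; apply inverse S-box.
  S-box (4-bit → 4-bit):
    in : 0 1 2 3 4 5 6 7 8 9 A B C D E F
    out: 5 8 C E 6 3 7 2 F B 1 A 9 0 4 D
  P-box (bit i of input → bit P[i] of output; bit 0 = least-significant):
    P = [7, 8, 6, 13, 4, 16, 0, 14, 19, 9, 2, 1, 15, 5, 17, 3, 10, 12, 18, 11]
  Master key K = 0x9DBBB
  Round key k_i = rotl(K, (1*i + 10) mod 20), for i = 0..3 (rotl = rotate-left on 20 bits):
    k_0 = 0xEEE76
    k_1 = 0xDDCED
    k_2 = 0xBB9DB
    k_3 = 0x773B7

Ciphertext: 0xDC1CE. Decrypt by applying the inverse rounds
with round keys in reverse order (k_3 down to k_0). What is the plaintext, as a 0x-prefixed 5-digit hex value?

0x60FD8

s_0 = ciphertext = 0xDC1CE
s_1 = InvRound(s_0, k_3) = 0x78502
s_2 = InvRound(s_1, k_2) = 0x81A0F
s_3 = InvRound(s_2, k_1) = 0x05BB0
s_4 = InvRound(s_3, k_0) = 0x60FD8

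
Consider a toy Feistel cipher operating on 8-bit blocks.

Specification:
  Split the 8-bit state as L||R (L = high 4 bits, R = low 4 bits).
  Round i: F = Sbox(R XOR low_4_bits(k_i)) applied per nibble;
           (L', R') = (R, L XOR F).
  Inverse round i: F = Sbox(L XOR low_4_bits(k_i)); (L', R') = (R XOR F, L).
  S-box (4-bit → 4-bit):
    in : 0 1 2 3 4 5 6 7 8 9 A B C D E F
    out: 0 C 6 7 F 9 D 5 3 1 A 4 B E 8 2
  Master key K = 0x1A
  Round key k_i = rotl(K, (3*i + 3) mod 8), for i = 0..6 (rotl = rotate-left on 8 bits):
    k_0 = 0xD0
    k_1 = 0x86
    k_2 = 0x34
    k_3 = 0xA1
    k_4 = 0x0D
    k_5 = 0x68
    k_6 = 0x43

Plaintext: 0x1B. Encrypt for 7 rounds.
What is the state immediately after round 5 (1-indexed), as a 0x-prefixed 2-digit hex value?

s_0 = plaintext = 0x1B
s_1 = Round(s_0, k_0) = 0xB5
s_2 = Round(s_1, k_1) = 0x5C
s_3 = Round(s_2, k_2) = 0xC6
s_4 = Round(s_3, k_3) = 0x69
s_5 = Round(s_4, k_4) = 0x99
s_6 = Round(s_5, k_5) = 0x95
s_7 = Round(s_6, k_6) = 0x54

0x99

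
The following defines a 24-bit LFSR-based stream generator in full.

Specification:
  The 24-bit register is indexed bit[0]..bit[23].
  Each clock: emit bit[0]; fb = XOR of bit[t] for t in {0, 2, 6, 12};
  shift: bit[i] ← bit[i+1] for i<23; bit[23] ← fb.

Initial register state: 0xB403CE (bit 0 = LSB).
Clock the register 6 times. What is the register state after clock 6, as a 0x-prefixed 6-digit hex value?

reg_0 = 0xB403CE
clock 1: out=0, reg = 0x5A01E7
clock 2: out=1, reg = 0xAD00F3
clock 3: out=1, reg = 0x568079
clock 4: out=1, reg = 0x2B403C
clock 5: out=0, reg = 0x95A01E
clock 6: out=0, reg = 0xCAD00F

0xCAD00F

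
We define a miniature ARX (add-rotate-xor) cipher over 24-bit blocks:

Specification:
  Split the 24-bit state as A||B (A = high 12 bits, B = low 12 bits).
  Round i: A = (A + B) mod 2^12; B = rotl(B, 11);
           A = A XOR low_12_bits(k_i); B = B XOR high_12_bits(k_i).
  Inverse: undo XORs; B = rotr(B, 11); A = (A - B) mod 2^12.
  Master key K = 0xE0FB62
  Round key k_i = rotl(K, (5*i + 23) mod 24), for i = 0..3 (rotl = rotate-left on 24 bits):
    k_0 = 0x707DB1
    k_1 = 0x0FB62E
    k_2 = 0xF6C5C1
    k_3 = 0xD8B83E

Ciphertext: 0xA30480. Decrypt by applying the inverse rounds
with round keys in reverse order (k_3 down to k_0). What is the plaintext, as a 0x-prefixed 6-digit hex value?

s_0 = ciphertext = 0xA30480
s_1 = InvRound(s_0, k_3) = 0xFF7217
s_2 = InvRound(s_1, k_2) = 0xF3FAF7
s_3 = InvRound(s_2, k_1) = 0x4F8419
s_4 = InvRound(s_3, k_0) = 0x30D63C

0x30D63C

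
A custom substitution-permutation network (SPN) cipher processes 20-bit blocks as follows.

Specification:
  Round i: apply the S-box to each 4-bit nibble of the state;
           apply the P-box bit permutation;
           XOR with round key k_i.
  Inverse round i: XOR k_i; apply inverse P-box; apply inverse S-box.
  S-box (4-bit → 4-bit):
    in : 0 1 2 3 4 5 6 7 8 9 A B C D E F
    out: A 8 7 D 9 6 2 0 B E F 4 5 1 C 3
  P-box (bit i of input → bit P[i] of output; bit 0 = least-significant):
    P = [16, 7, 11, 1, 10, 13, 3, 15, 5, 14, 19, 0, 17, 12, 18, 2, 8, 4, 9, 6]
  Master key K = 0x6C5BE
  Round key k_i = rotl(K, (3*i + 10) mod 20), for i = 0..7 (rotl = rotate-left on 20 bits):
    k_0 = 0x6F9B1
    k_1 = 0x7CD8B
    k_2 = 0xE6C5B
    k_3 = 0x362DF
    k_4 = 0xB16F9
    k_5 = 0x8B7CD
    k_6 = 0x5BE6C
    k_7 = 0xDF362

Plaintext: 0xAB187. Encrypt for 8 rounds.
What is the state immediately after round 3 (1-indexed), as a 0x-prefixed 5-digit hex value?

0x2FED8

s_0 = plaintext = 0xAB187
s_1 = Round(s_0, k_0) = 0x25EE0
s_2 = Round(s_1, k_1) = 0xB5E10
s_3 = Round(s_2, k_2) = 0x2FED8
s_4 = Round(s_3, k_3) = 0x8754C
s_5 = Round(s_4, k_4) = 0x2DBA9
s_6 = Round(s_5, k_5) = 0x21857
s_7 = Round(s_6, k_6) = 0x5DD51
s_8 = Round(s_7, k_7) = 0xFD158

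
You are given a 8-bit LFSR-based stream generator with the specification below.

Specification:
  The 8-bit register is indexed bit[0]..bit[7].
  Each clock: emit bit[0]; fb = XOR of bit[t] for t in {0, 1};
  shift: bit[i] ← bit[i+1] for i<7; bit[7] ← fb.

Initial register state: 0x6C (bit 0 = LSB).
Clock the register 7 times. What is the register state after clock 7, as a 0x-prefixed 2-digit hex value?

reg_0 = 0x6C
clock 1: out=0, reg = 0x36
clock 2: out=0, reg = 0x9B
clock 3: out=1, reg = 0x4D
clock 4: out=1, reg = 0xA6
clock 5: out=0, reg = 0xD3
clock 6: out=1, reg = 0x69
clock 7: out=1, reg = 0xB4

0xB4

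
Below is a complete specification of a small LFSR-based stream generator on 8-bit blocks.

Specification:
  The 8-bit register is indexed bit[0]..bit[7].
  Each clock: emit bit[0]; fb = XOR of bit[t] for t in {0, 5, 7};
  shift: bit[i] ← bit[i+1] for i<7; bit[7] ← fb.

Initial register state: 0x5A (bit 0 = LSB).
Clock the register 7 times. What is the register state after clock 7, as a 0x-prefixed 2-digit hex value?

reg_0 = 0x5A
clock 1: out=0, reg = 0x2D
clock 2: out=1, reg = 0x16
clock 3: out=0, reg = 0x0B
clock 4: out=1, reg = 0x85
clock 5: out=1, reg = 0x42
clock 6: out=0, reg = 0x21
clock 7: out=1, reg = 0x10

0x10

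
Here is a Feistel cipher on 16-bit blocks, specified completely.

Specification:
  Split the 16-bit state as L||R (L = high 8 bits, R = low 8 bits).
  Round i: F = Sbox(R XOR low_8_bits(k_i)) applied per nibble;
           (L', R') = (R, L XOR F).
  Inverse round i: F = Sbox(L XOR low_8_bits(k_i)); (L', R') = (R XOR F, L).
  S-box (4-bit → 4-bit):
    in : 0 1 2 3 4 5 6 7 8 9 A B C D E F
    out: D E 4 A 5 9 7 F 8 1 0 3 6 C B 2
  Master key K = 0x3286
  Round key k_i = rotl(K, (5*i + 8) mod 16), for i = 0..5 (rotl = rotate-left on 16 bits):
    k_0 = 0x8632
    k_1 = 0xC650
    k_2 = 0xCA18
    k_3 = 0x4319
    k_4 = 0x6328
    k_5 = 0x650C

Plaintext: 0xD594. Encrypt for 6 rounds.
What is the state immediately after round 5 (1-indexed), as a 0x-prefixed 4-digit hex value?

s_0 = plaintext = 0xD594
s_1 = Round(s_0, k_0) = 0x94D2
s_2 = Round(s_1, k_1) = 0xD210
s_3 = Round(s_2, k_2) = 0x100A
s_4 = Round(s_3, k_3) = 0x0AFA
s_5 = Round(s_4, k_4) = 0xFACE
s_6 = Round(s_5, k_5) = 0xCE9E

0xFACE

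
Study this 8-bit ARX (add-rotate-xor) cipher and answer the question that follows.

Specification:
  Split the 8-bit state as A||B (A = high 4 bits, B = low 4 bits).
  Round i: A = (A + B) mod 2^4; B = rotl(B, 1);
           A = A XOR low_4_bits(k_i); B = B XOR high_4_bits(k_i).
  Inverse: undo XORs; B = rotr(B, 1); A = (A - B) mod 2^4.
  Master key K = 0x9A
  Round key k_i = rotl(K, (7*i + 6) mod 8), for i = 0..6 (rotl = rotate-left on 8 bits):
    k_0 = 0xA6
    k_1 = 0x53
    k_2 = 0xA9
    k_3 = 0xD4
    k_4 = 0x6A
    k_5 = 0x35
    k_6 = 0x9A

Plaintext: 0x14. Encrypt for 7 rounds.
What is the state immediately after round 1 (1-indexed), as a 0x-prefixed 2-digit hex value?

0x32

s_0 = plaintext = 0x14
s_1 = Round(s_0, k_0) = 0x32
s_2 = Round(s_1, k_1) = 0x61
s_3 = Round(s_2, k_2) = 0xE8
s_4 = Round(s_3, k_3) = 0x2C
s_5 = Round(s_4, k_4) = 0x4F
s_6 = Round(s_5, k_5) = 0x6C
s_7 = Round(s_6, k_6) = 0x80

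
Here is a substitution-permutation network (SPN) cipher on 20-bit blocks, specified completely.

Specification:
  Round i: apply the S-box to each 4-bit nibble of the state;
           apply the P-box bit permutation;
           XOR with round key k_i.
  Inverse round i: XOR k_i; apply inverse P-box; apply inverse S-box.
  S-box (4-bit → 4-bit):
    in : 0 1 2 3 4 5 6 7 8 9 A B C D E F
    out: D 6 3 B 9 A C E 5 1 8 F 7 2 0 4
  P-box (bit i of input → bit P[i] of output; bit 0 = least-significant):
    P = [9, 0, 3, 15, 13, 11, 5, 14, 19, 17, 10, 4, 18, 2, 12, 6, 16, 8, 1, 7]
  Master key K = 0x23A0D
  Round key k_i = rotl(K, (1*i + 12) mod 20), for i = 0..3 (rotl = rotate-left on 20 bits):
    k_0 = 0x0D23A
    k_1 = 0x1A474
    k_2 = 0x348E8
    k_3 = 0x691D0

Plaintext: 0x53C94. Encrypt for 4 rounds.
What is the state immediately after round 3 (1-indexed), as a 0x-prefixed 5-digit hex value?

s_0 = plaintext = 0x53C94
s_1 = Round(s_0, k_0) = 0xE75FE
s_2 = Round(s_1, k_1) = 0x3B400
s_3 = Round(s_2, k_2) = 0xEBB14
s_4 = Round(s_3, k_3) = 0x80FA4

0xEBB14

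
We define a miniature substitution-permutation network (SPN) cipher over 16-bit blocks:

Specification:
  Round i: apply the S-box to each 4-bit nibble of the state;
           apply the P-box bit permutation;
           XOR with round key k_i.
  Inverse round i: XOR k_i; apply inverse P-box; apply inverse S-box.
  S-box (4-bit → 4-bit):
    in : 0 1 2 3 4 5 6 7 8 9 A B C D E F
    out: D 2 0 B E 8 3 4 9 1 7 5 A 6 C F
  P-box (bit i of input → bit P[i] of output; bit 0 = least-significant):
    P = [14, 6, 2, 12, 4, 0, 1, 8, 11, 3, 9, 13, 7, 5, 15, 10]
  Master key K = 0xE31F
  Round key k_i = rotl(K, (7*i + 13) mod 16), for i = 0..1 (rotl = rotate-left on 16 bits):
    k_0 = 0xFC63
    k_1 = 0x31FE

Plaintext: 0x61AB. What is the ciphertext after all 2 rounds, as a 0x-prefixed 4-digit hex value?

0x8135

s_0 = plaintext = 0x61AB
s_1 = Round(s_0, k_0) = 0xBCDC
s_2 = Round(s_1, k_1) = 0x8135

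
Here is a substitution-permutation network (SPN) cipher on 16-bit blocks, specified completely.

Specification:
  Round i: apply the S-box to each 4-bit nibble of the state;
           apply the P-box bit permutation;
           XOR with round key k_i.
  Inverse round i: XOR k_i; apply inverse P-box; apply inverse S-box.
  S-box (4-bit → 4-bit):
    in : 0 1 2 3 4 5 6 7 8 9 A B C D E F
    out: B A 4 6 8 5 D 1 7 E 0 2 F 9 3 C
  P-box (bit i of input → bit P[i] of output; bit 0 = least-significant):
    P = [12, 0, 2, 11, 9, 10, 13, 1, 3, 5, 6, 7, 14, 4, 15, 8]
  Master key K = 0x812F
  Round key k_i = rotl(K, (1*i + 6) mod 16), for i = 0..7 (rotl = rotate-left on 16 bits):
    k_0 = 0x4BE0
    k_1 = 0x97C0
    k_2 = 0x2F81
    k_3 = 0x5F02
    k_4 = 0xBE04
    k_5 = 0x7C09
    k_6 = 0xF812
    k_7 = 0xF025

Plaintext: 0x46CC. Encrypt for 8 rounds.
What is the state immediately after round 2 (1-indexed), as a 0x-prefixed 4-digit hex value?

s_0 = plaintext = 0x46CC
s_1 = Round(s_0, k_0) = 0x742F
s_2 = Round(s_1, k_1) = 0xFF44
s_3 = Round(s_2, k_2) = 0xA643
s_4 = Round(s_3, k_3) = 0x5FCD
s_5 = Round(s_4, k_4) = 0x40C6
s_6 = Round(s_5, k_5) = 0x43A7
s_7 = Round(s_6, k_6) = 0xE972
s_8 = Round(s_7, k_7) = 0xB2D1

0xFF44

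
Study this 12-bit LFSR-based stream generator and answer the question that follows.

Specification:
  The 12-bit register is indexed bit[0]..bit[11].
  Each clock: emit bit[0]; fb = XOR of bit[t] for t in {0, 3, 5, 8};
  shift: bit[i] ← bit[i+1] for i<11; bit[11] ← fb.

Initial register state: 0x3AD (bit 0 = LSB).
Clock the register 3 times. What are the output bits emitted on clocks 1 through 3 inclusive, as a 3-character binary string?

reg_0 = 0x3AD
clock 1: out=1, reg = 0x1D6
clock 2: out=0, reg = 0x8EB
clock 3: out=1, reg = 0xC75

101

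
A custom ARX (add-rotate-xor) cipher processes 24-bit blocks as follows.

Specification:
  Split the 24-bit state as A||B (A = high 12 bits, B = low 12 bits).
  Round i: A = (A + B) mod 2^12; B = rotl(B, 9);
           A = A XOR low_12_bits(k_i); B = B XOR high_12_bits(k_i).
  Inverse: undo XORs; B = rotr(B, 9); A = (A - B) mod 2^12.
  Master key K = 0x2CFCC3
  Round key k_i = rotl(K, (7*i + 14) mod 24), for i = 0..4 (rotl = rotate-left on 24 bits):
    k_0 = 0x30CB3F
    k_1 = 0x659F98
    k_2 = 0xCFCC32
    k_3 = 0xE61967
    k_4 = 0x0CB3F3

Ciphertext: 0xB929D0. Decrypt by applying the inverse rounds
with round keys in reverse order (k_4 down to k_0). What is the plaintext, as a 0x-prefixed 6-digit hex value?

0xE4311A

s_0 = ciphertext = 0xB929D0
s_1 = InvRound(s_0, k_4) = 0xF858DC
s_2 = InvRound(s_1, k_3) = 0x0F75EB
s_3 = InvRound(s_2, k_2) = 0x4098BC
s_4 = InvRound(s_3, k_1) = 0x46272F
s_5 = InvRound(s_4, k_0) = 0xE4311A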